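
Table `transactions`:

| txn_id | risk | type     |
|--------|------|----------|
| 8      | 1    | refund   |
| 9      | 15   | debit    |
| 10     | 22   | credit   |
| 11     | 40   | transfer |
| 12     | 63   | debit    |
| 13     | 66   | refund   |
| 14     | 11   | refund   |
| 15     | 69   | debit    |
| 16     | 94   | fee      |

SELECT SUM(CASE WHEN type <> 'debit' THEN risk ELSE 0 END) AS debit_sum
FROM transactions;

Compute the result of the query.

txn_id=8: ✓ → 1
txn_id=9: ✗
txn_id=10: ✓ → 22
txn_id=11: ✓ → 40
txn_id=12: ✗
txn_id=13: ✓ → 66
txn_id=14: ✓ → 11
txn_id=15: ✗
txn_id=16: ✓ → 94
debit_sum = 1 + 22 + 40 + 66 + 11 + 94 = 234

234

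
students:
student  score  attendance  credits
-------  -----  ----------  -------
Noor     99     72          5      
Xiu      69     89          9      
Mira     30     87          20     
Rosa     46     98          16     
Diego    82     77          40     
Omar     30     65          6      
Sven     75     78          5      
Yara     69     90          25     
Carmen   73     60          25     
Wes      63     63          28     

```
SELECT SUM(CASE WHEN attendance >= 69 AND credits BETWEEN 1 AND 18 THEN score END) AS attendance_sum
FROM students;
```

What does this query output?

289

student=Noor: ✓ → 99
student=Xiu: ✓ → 69
student=Mira: ✗
student=Rosa: ✓ → 46
student=Diego: ✗
student=Omar: ✗
student=Sven: ✓ → 75
student=Yara: ✗
student=Carmen: ✗
student=Wes: ✗
attendance_sum = 99 + 69 + 46 + 75 = 289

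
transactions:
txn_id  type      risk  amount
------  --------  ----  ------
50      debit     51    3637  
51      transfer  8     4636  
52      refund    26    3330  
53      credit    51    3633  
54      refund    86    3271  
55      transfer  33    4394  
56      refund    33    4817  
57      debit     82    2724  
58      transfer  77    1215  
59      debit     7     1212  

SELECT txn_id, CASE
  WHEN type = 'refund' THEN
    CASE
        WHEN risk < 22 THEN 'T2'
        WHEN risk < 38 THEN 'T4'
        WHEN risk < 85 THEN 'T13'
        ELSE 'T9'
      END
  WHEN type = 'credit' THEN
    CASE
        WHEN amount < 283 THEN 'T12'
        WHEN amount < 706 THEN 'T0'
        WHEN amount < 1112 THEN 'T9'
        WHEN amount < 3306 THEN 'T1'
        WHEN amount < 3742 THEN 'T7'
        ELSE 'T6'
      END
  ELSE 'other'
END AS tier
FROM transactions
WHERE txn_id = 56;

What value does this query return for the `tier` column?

txn_id = 56: type=refund, risk=33, amount=4817.
type='refund' → inner[risk < 38] → T4

T4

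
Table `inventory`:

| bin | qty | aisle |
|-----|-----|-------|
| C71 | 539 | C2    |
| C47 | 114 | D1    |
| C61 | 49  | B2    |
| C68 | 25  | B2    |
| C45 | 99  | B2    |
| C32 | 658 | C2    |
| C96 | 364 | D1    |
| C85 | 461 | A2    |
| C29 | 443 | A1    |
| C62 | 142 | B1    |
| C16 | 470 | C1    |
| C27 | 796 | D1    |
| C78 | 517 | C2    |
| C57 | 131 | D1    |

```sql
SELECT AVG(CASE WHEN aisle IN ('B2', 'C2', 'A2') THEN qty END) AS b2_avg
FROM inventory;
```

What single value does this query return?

bin=C71: ✓ → 539
bin=C47: ✗
bin=C61: ✓ → 49
bin=C68: ✓ → 25
bin=C45: ✓ → 99
bin=C32: ✓ → 658
bin=C96: ✗
bin=C85: ✓ → 461
bin=C29: ✗
bin=C62: ✗
bin=C16: ✗
bin=C27: ✗
bin=C78: ✓ → 517
bin=C57: ✗
b2_avg = (539 + 49 + 25 + 99 + 658 + 461 + 517) / 7 = 335.4285714286

335.4285714286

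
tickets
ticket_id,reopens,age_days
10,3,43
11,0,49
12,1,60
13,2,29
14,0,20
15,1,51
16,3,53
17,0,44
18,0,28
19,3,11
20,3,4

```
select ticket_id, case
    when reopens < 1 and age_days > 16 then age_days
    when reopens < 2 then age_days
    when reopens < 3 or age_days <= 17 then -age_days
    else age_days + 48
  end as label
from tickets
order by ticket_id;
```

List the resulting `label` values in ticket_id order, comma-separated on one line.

91, 49, 60, -29, 20, 51, 101, 44, 28, -11, -4

ticket_id=10: ELSE → 91
ticket_id=11: reopens < 1 and age_days > 16 → 49
ticket_id=12: reopens < 2 → 60
ticket_id=13: reopens < 3 or age_days <= 17 → -29
ticket_id=14: reopens < 1 and age_days > 16 → 20
ticket_id=15: reopens < 2 → 51
ticket_id=16: ELSE → 101
ticket_id=17: reopens < 1 and age_days > 16 → 44
ticket_id=18: reopens < 1 and age_days > 16 → 28
ticket_id=19: reopens < 3 or age_days <= 17 → -11
ticket_id=20: reopens < 3 or age_days <= 17 → -4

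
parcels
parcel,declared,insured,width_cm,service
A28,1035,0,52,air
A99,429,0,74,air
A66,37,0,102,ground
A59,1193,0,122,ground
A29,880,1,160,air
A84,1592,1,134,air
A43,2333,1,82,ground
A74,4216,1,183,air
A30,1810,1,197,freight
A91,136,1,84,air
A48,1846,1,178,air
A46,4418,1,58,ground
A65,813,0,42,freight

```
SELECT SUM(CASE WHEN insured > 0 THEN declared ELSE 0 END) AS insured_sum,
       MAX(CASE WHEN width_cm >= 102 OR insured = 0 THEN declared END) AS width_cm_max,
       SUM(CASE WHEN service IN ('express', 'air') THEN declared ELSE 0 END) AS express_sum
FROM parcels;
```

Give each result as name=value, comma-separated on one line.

[insured_sum: insured > 0]
parcel=A28: ✗
parcel=A99: ✗
parcel=A66: ✗
parcel=A59: ✗
parcel=A29: ✓ → 880
parcel=A84: ✓ → 1592
parcel=A43: ✓ → 2333
parcel=A74: ✓ → 4216
parcel=A30: ✓ → 1810
parcel=A91: ✓ → 136
parcel=A48: ✓ → 1846
parcel=A46: ✓ → 4418
parcel=A65: ✗
insured_sum = 880 + 1592 + 2333 + 4216 + 1810 + 136 + 1846 + 4418 = 17231
—
[width_cm_max: width_cm >= 102 OR insured = 0]
parcel=A28: ✓ → 1035
parcel=A99: ✓ → 429
parcel=A66: ✓ → 37
parcel=A59: ✓ → 1193
parcel=A29: ✓ → 880
parcel=A84: ✓ → 1592
parcel=A43: ✗
parcel=A74: ✓ → 4216
parcel=A30: ✓ → 1810
parcel=A91: ✗
parcel=A48: ✓ → 1846
parcel=A46: ✗
parcel=A65: ✓ → 813
width_cm_max = MAX(1035, 429, 37, 1193, 880, 1592, 4216, 1810, 1846, 813) = 4216
—
[express_sum: service IN ('express', 'air')]
parcel=A28: ✓ → 1035
parcel=A99: ✓ → 429
parcel=A66: ✗
parcel=A59: ✗
parcel=A29: ✓ → 880
parcel=A84: ✓ → 1592
parcel=A43: ✗
parcel=A74: ✓ → 4216
parcel=A30: ✗
parcel=A91: ✓ → 136
parcel=A48: ✓ → 1846
parcel=A46: ✗
parcel=A65: ✗
express_sum = 1035 + 429 + 880 + 1592 + 4216 + 136 + 1846 = 10134

insured_sum=17231, width_cm_max=4216, express_sum=10134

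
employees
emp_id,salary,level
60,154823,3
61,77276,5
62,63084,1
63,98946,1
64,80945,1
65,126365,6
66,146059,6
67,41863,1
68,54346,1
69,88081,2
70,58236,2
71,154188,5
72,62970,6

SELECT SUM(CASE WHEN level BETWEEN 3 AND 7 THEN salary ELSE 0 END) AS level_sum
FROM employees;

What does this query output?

emp_id=60: ✓ → 154823
emp_id=61: ✓ → 77276
emp_id=62: ✗
emp_id=63: ✗
emp_id=64: ✗
emp_id=65: ✓ → 126365
emp_id=66: ✓ → 146059
emp_id=67: ✗
emp_id=68: ✗
emp_id=69: ✗
emp_id=70: ✗
emp_id=71: ✓ → 154188
emp_id=72: ✓ → 62970
level_sum = 154823 + 77276 + 126365 + 146059 + 154188 + 62970 = 721681

721681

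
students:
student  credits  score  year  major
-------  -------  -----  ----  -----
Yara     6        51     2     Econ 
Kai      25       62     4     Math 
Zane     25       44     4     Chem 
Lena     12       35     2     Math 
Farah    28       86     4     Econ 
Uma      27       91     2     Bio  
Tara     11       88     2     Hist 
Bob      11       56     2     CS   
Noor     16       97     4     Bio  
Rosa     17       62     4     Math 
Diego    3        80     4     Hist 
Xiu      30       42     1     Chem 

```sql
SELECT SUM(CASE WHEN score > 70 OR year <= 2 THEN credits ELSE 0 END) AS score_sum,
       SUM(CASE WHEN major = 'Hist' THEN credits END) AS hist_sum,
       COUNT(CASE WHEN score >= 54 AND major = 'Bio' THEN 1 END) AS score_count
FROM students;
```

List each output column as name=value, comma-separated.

score_sum=144, hist_sum=14, score_count=2

[score_sum: score > 70 OR year <= 2]
student=Yara: ✓ → 6
student=Kai: ✗
student=Zane: ✗
student=Lena: ✓ → 12
student=Farah: ✓ → 28
student=Uma: ✓ → 27
student=Tara: ✓ → 11
student=Bob: ✓ → 11
student=Noor: ✓ → 16
student=Rosa: ✗
student=Diego: ✓ → 3
student=Xiu: ✓ → 30
score_sum = 6 + 12 + 28 + 27 + 11 + 11 + 16 + 3 + 30 = 144
—
[hist_sum: major = 'Hist']
student=Yara: ✗
student=Kai: ✗
student=Zane: ✗
student=Lena: ✗
student=Farah: ✗
student=Uma: ✗
student=Tara: ✓ → 11
student=Bob: ✗
student=Noor: ✗
student=Rosa: ✗
student=Diego: ✓ → 3
student=Xiu: ✗
hist_sum = 11 + 3 = 14
—
[score_count: score >= 54 AND major = 'Bio']
student=Yara: ✗
student=Kai: ✗
student=Zane: ✗
student=Lena: ✗
student=Farah: ✗
student=Uma: ✓ → 1
student=Tara: ✗
student=Bob: ✗
student=Noor: ✓ → 1
student=Rosa: ✗
student=Diego: ✗
student=Xiu: ✗
score_count = COUNT(1, 1) = 2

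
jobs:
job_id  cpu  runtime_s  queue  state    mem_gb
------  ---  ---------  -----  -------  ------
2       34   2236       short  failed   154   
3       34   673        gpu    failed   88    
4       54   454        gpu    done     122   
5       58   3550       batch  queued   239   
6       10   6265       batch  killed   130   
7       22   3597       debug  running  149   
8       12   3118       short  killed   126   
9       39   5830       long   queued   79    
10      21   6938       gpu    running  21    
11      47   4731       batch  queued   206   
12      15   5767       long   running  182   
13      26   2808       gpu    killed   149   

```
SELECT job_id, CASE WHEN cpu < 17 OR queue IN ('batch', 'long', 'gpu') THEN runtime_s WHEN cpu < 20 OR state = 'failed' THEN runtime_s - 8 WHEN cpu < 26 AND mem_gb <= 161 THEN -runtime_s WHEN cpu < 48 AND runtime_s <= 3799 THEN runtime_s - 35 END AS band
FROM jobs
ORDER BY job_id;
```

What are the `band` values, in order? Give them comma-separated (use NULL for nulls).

2228, 673, 454, 3550, 6265, -3597, 3118, 5830, 6938, 4731, 5767, 2808

job_id=2: cpu < 20 OR state = 'failed' → 2228
job_id=3: cpu < 17 OR queue IN ('batch', 'long', 'gpu') → 673
job_id=4: cpu < 17 OR queue IN ('batch', 'long', 'gpu') → 454
job_id=5: cpu < 17 OR queue IN ('batch', 'long', 'gpu') → 3550
job_id=6: cpu < 17 OR queue IN ('batch', 'long', 'gpu') → 6265
job_id=7: cpu < 26 AND mem_gb <= 161 → -3597
job_id=8: cpu < 17 OR queue IN ('batch', 'long', 'gpu') → 3118
job_id=9: cpu < 17 OR queue IN ('batch', 'long', 'gpu') → 5830
job_id=10: cpu < 17 OR queue IN ('batch', 'long', 'gpu') → 6938
job_id=11: cpu < 17 OR queue IN ('batch', 'long', 'gpu') → 4731
job_id=12: cpu < 17 OR queue IN ('batch', 'long', 'gpu') → 5767
job_id=13: cpu < 17 OR queue IN ('batch', 'long', 'gpu') → 2808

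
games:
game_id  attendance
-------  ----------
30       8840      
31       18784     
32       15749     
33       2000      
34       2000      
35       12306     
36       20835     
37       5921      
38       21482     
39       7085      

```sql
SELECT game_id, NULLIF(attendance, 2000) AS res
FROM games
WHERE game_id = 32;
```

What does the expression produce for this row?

15749

game_id = 32: attendance=15749.
attendance=15749 vs 2000: differ → 15749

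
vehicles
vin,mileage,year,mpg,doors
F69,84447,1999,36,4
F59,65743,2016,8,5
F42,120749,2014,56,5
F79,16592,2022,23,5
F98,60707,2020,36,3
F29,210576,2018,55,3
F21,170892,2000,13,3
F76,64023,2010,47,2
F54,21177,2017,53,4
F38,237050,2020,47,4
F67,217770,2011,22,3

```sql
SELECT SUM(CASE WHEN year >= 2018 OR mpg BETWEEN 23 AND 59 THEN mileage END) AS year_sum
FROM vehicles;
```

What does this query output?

815321

vin=F69: ✓ → 84447
vin=F59: ✗
vin=F42: ✓ → 120749
vin=F79: ✓ → 16592
vin=F98: ✓ → 60707
vin=F29: ✓ → 210576
vin=F21: ✗
vin=F76: ✓ → 64023
vin=F54: ✓ → 21177
vin=F38: ✓ → 237050
vin=F67: ✗
year_sum = 84447 + 120749 + 16592 + 60707 + 210576 + 64023 + 21177 + 237050 = 815321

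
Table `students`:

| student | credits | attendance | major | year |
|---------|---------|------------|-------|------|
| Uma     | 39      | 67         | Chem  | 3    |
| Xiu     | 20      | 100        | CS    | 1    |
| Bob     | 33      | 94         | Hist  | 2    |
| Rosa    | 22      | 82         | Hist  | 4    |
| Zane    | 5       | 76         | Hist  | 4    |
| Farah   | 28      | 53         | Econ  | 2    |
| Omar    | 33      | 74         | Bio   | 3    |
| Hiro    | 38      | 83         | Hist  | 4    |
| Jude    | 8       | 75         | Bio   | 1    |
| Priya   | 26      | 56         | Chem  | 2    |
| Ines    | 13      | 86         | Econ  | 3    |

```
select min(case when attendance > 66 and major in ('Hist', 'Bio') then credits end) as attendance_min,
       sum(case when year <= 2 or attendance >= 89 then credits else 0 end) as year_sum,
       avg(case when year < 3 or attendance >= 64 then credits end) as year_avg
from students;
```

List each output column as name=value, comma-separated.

[attendance_min: attendance > 66 and major in ('Hist', 'Bio')]
student=Uma: ✗
student=Xiu: ✗
student=Bob: ✓ → 33
student=Rosa: ✓ → 22
student=Zane: ✓ → 5
student=Farah: ✗
student=Omar: ✓ → 33
student=Hiro: ✓ → 38
student=Jude: ✓ → 8
student=Priya: ✗
student=Ines: ✗
attendance_min = MIN(33, 22, 5, 33, 38, 8) = 5
—
[year_sum: year <= 2 or attendance >= 89]
student=Uma: ✗
student=Xiu: ✓ → 20
student=Bob: ✓ → 33
student=Rosa: ✗
student=Zane: ✗
student=Farah: ✓ → 28
student=Omar: ✗
student=Hiro: ✗
student=Jude: ✓ → 8
student=Priya: ✓ → 26
student=Ines: ✗
year_sum = 20 + 33 + 28 + 8 + 26 = 115
—
[year_avg: year < 3 or attendance >= 64]
student=Uma: ✓ → 39
student=Xiu: ✓ → 20
student=Bob: ✓ → 33
student=Rosa: ✓ → 22
student=Zane: ✓ → 5
student=Farah: ✓ → 28
student=Omar: ✓ → 33
student=Hiro: ✓ → 38
student=Jude: ✓ → 8
student=Priya: ✓ → 26
student=Ines: ✓ → 13
year_avg = (39 + 20 + 33 + 22 + 5 + 28 + 33 + 38 + 8 + 26 + 13) / 11 = 24.0909090909

attendance_min=5, year_sum=115, year_avg=24.0909090909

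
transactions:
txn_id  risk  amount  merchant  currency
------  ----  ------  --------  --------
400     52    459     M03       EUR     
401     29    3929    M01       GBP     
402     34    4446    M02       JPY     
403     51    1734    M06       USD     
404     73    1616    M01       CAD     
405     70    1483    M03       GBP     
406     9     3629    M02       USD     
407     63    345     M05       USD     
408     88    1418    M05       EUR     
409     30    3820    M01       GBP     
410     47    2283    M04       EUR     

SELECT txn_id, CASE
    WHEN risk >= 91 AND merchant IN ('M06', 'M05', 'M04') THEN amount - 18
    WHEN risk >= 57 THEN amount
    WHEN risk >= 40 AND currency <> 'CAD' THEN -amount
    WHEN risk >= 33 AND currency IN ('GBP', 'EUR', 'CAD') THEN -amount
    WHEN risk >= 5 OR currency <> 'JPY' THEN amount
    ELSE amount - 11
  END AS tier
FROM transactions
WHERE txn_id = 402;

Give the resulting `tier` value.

txn_id = 402: risk=34, amount=4446, merchant=M02, currency=JPY.
risk >= 91 AND merchant IN ('M06', 'M05', 'M04') → false
risk >= 57 → false
risk >= 40 AND currency <> 'CAD' → false
risk >= 33 AND currency IN ('GBP', 'EUR', 'CAD') → false
risk >= 5 OR currency <> 'JPY' → true → 4446

4446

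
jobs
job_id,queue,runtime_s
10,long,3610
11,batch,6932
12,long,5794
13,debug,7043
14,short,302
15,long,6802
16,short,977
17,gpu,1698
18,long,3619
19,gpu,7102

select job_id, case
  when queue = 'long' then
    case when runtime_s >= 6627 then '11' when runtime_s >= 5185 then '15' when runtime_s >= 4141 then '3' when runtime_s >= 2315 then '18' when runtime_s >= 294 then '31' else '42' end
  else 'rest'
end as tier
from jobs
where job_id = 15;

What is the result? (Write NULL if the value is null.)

job_id = 15: queue=long, runtime_s=6802.
queue='long' → inner[runtime_s >= 6627] → 11

11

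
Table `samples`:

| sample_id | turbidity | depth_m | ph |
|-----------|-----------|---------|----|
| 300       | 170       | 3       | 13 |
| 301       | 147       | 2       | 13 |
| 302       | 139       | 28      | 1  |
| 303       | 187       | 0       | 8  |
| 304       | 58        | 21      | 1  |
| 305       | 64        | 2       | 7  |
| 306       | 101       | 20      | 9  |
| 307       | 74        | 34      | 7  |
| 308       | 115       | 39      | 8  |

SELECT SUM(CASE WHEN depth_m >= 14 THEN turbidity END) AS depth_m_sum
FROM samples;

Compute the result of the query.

sample_id=300: ✗
sample_id=301: ✗
sample_id=302: ✓ → 139
sample_id=303: ✗
sample_id=304: ✓ → 58
sample_id=305: ✗
sample_id=306: ✓ → 101
sample_id=307: ✓ → 74
sample_id=308: ✓ → 115
depth_m_sum = 139 + 58 + 101 + 74 + 115 = 487

487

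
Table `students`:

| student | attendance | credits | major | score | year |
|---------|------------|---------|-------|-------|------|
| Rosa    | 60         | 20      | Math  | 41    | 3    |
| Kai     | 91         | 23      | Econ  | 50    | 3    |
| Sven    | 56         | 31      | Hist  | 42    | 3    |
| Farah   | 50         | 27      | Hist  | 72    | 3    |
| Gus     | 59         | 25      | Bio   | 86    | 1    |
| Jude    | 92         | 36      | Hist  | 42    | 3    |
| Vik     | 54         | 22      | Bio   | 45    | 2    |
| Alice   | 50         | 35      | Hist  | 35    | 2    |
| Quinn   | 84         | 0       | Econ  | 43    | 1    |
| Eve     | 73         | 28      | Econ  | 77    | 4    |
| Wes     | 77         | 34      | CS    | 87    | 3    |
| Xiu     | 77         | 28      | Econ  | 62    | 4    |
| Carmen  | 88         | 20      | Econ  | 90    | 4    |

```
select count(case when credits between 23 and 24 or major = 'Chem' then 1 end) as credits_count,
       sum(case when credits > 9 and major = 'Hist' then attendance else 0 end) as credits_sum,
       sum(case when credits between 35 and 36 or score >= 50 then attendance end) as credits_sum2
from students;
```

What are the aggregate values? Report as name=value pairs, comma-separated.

[credits_count: credits between 23 and 24 or major = 'Chem']
student=Rosa: ✗
student=Kai: ✓ → 1
student=Sven: ✗
student=Farah: ✗
student=Gus: ✗
student=Jude: ✗
student=Vik: ✗
student=Alice: ✗
student=Quinn: ✗
student=Eve: ✗
student=Wes: ✗
student=Xiu: ✗
student=Carmen: ✗
credits_count = COUNT(1) = 1
—
[credits_sum: credits > 9 and major = 'Hist']
student=Rosa: ✗
student=Kai: ✗
student=Sven: ✓ → 56
student=Farah: ✓ → 50
student=Gus: ✗
student=Jude: ✓ → 92
student=Vik: ✗
student=Alice: ✓ → 50
student=Quinn: ✗
student=Eve: ✗
student=Wes: ✗
student=Xiu: ✗
student=Carmen: ✗
credits_sum = 56 + 50 + 92 + 50 = 248
—
[credits_sum2: credits between 35 and 36 or score >= 50]
student=Rosa: ✗
student=Kai: ✓ → 91
student=Sven: ✗
student=Farah: ✓ → 50
student=Gus: ✓ → 59
student=Jude: ✓ → 92
student=Vik: ✗
student=Alice: ✓ → 50
student=Quinn: ✗
student=Eve: ✓ → 73
student=Wes: ✓ → 77
student=Xiu: ✓ → 77
student=Carmen: ✓ → 88
credits_sum2 = 91 + 50 + 59 + 92 + 50 + 73 + 77 + 77 + 88 = 657

credits_count=1, credits_sum=248, credits_sum2=657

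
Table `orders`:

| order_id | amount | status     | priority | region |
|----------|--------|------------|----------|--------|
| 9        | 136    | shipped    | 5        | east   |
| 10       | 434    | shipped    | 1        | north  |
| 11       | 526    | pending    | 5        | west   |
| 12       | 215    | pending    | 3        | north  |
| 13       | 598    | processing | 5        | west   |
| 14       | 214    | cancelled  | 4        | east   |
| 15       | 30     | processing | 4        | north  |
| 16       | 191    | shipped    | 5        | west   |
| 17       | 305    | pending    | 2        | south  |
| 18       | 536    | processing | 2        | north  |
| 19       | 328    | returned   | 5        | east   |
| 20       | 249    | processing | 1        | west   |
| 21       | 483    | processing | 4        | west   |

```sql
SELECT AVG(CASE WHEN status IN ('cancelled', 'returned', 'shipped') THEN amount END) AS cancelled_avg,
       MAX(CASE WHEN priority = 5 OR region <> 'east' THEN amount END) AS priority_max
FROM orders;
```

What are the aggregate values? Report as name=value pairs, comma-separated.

cancelled_avg=260.6, priority_max=598

[cancelled_avg: status IN ('cancelled', 'returned', 'shipped')]
order_id=9: ✓ → 136
order_id=10: ✓ → 434
order_id=11: ✗
order_id=12: ✗
order_id=13: ✗
order_id=14: ✓ → 214
order_id=15: ✗
order_id=16: ✓ → 191
order_id=17: ✗
order_id=18: ✗
order_id=19: ✓ → 328
order_id=20: ✗
order_id=21: ✗
cancelled_avg = (136 + 434 + 214 + 191 + 328) / 5 = 260.6
—
[priority_max: priority = 5 OR region <> 'east']
order_id=9: ✓ → 136
order_id=10: ✓ → 434
order_id=11: ✓ → 526
order_id=12: ✓ → 215
order_id=13: ✓ → 598
order_id=14: ✗
order_id=15: ✓ → 30
order_id=16: ✓ → 191
order_id=17: ✓ → 305
order_id=18: ✓ → 536
order_id=19: ✓ → 328
order_id=20: ✓ → 249
order_id=21: ✓ → 483
priority_max = MAX(136, 434, 526, 215, 598, 30, 191, 305, 536, 328, 249, 483) = 598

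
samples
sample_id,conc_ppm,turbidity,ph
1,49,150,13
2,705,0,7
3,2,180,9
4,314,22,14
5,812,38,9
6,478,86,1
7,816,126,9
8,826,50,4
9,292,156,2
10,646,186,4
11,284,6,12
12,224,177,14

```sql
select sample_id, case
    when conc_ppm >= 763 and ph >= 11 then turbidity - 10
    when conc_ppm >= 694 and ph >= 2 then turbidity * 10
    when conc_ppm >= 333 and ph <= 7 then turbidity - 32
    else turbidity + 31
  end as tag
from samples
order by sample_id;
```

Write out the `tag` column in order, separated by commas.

sample_id=1: ELSE → 181
sample_id=2: conc_ppm >= 694 and ph >= 2 → 0
sample_id=3: ELSE → 211
sample_id=4: ELSE → 53
sample_id=5: conc_ppm >= 694 and ph >= 2 → 380
sample_id=6: conc_ppm >= 333 and ph <= 7 → 54
sample_id=7: conc_ppm >= 694 and ph >= 2 → 1260
sample_id=8: conc_ppm >= 694 and ph >= 2 → 500
sample_id=9: ELSE → 187
sample_id=10: conc_ppm >= 333 and ph <= 7 → 154
sample_id=11: ELSE → 37
sample_id=12: ELSE → 208

181, 0, 211, 53, 380, 54, 1260, 500, 187, 154, 37, 208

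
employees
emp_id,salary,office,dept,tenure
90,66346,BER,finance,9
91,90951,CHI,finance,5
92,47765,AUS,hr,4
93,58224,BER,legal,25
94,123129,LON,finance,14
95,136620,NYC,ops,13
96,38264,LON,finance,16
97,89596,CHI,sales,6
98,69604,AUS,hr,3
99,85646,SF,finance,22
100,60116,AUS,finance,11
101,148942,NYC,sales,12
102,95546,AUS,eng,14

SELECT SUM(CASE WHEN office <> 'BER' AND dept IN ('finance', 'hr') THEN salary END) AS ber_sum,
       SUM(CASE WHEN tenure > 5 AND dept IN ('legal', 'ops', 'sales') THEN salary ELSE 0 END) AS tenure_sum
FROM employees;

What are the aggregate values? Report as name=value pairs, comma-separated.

ber_sum=515475, tenure_sum=433382

[ber_sum: office <> 'BER' AND dept IN ('finance', 'hr')]
emp_id=90: ✗
emp_id=91: ✓ → 90951
emp_id=92: ✓ → 47765
emp_id=93: ✗
emp_id=94: ✓ → 123129
emp_id=95: ✗
emp_id=96: ✓ → 38264
emp_id=97: ✗
emp_id=98: ✓ → 69604
emp_id=99: ✓ → 85646
emp_id=100: ✓ → 60116
emp_id=101: ✗
emp_id=102: ✗
ber_sum = 90951 + 47765 + 123129 + 38264 + 69604 + 85646 + 60116 = 515475
—
[tenure_sum: tenure > 5 AND dept IN ('legal', 'ops', 'sales')]
emp_id=90: ✗
emp_id=91: ✗
emp_id=92: ✗
emp_id=93: ✓ → 58224
emp_id=94: ✗
emp_id=95: ✓ → 136620
emp_id=96: ✗
emp_id=97: ✓ → 89596
emp_id=98: ✗
emp_id=99: ✗
emp_id=100: ✗
emp_id=101: ✓ → 148942
emp_id=102: ✗
tenure_sum = 58224 + 136620 + 89596 + 148942 = 433382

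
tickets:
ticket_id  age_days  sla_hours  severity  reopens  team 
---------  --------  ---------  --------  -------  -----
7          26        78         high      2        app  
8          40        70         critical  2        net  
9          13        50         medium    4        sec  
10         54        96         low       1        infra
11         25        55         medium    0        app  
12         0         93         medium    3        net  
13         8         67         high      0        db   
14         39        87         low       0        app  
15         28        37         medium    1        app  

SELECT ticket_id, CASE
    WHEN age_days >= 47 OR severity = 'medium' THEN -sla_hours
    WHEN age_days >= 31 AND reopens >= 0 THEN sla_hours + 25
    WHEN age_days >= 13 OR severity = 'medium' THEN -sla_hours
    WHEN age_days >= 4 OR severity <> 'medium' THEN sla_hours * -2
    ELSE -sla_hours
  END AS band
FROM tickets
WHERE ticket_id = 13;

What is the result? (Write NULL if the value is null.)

-134

ticket_id = 13: age_days=8, sla_hours=67, severity=high, reopens=0, team=db.
age_days >= 47 OR severity = 'medium' → false
age_days >= 31 AND reopens >= 0 → false
age_days >= 13 OR severity = 'medium' → false
age_days >= 4 OR severity <> 'medium' → true → -134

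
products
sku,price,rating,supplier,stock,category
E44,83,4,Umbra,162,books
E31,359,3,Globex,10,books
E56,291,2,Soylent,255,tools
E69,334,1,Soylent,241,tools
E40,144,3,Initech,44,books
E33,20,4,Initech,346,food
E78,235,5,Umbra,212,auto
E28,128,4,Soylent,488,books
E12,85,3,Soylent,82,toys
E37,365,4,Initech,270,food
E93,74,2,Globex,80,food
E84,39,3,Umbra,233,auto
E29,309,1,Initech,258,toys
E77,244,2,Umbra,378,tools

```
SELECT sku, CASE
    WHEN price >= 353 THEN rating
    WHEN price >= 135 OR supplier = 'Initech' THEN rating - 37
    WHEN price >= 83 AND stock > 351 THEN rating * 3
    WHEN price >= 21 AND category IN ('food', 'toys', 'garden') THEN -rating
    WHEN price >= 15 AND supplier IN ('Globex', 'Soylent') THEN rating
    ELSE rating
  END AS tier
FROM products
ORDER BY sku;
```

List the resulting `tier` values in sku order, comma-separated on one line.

-3, 12, -36, 3, -33, 4, -34, 4, -35, -36, -35, -32, 3, -2

sku=E12: price >= 21 AND category IN ('food', 'toys', 'garden') → -3
sku=E28: price >= 83 AND stock > 351 → 12
sku=E29: price >= 135 OR supplier = 'Initech' → -36
sku=E31: price >= 353 → 3
sku=E33: price >= 135 OR supplier = 'Initech' → -33
sku=E37: price >= 353 → 4
sku=E40: price >= 135 OR supplier = 'Initech' → -34
sku=E44: ELSE → 4
sku=E56: price >= 135 OR supplier = 'Initech' → -35
sku=E69: price >= 135 OR supplier = 'Initech' → -36
sku=E77: price >= 135 OR supplier = 'Initech' → -35
sku=E78: price >= 135 OR supplier = 'Initech' → -32
sku=E84: ELSE → 3
sku=E93: price >= 21 AND category IN ('food', 'toys', 'garden') → -2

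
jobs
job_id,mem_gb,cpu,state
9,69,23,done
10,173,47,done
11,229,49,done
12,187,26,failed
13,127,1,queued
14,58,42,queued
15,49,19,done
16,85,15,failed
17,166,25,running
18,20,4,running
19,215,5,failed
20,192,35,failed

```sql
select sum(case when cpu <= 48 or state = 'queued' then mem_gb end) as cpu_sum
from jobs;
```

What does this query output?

job_id=9: ✓ → 69
job_id=10: ✓ → 173
job_id=11: ✗
job_id=12: ✓ → 187
job_id=13: ✓ → 127
job_id=14: ✓ → 58
job_id=15: ✓ → 49
job_id=16: ✓ → 85
job_id=17: ✓ → 166
job_id=18: ✓ → 20
job_id=19: ✓ → 215
job_id=20: ✓ → 192
cpu_sum = 69 + 173 + 187 + 127 + 58 + 49 + 85 + 166 + 20 + 215 + 192 = 1341

1341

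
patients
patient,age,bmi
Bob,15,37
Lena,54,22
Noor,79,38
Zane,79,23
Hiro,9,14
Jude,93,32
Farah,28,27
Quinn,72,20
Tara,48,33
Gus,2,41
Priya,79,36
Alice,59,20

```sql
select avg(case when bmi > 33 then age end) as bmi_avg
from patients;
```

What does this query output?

patient=Bob: ✓ → 15
patient=Lena: ✗
patient=Noor: ✓ → 79
patient=Zane: ✗
patient=Hiro: ✗
patient=Jude: ✗
patient=Farah: ✗
patient=Quinn: ✗
patient=Tara: ✗
patient=Gus: ✓ → 2
patient=Priya: ✓ → 79
patient=Alice: ✗
bmi_avg = (15 + 79 + 2 + 79) / 4 = 43.75

43.75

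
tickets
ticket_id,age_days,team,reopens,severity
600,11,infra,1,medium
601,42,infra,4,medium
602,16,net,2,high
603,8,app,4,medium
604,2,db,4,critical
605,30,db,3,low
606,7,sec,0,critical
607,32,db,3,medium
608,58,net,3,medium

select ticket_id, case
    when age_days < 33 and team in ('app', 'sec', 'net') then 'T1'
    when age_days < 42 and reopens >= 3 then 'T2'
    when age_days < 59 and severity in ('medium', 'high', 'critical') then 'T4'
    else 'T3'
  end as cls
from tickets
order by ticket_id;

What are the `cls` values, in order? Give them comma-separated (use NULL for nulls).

ticket_id=600: age_days < 59 and severity in ('medium', 'high', 'critical') → T4
ticket_id=601: age_days < 59 and severity in ('medium', 'high', 'critical') → T4
ticket_id=602: age_days < 33 and team in ('app', 'sec', 'net') → T1
ticket_id=603: age_days < 33 and team in ('app', 'sec', 'net') → T1
ticket_id=604: age_days < 42 and reopens >= 3 → T2
ticket_id=605: age_days < 42 and reopens >= 3 → T2
ticket_id=606: age_days < 33 and team in ('app', 'sec', 'net') → T1
ticket_id=607: age_days < 42 and reopens >= 3 → T2
ticket_id=608: age_days < 59 and severity in ('medium', 'high', 'critical') → T4

T4, T4, T1, T1, T2, T2, T1, T2, T4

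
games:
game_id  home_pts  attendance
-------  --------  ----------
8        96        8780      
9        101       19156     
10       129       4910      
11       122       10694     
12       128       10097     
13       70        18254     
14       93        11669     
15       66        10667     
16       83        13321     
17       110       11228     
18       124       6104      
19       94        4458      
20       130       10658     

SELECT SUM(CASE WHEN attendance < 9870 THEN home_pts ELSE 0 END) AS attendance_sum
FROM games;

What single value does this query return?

443

game_id=8: ✓ → 96
game_id=9: ✗
game_id=10: ✓ → 129
game_id=11: ✗
game_id=12: ✗
game_id=13: ✗
game_id=14: ✗
game_id=15: ✗
game_id=16: ✗
game_id=17: ✗
game_id=18: ✓ → 124
game_id=19: ✓ → 94
game_id=20: ✗
attendance_sum = 96 + 129 + 124 + 94 = 443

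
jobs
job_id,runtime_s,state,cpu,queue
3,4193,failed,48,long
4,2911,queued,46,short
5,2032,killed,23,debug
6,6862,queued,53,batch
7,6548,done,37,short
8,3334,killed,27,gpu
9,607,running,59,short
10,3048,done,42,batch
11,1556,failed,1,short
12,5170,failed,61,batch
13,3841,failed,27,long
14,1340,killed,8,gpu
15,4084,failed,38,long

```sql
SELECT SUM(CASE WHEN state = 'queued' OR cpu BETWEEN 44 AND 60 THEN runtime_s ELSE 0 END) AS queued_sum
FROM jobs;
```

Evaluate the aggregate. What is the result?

14573

job_id=3: ✓ → 4193
job_id=4: ✓ → 2911
job_id=5: ✗
job_id=6: ✓ → 6862
job_id=7: ✗
job_id=8: ✗
job_id=9: ✓ → 607
job_id=10: ✗
job_id=11: ✗
job_id=12: ✗
job_id=13: ✗
job_id=14: ✗
job_id=15: ✗
queued_sum = 4193 + 2911 + 6862 + 607 = 14573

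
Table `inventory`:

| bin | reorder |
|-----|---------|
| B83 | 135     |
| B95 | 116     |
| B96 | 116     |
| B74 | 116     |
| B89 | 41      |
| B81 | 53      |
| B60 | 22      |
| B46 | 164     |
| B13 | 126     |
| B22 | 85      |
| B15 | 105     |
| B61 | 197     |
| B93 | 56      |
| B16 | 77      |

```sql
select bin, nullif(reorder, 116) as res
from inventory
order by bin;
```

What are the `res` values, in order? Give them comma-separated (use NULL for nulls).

bin=B13: reorder=126 vs 116: differ → 126
bin=B15: reorder=105 vs 116: differ → 105
bin=B16: reorder=77 vs 116: differ → 77
bin=B22: reorder=85 vs 116: differ → 85
bin=B46: reorder=164 vs 116: differ → 164
bin=B60: reorder=22 vs 116: differ → 22
bin=B61: reorder=197 vs 116: differ → 197
bin=B74: reorder=116 vs 116: equal → NULL
bin=B81: reorder=53 vs 116: differ → 53
bin=B83: reorder=135 vs 116: differ → 135
bin=B89: reorder=41 vs 116: differ → 41
bin=B93: reorder=56 vs 116: differ → 56
bin=B95: reorder=116 vs 116: equal → NULL
bin=B96: reorder=116 vs 116: equal → NULL

126, 105, 77, 85, 164, 22, 197, NULL, 53, 135, 41, 56, NULL, NULL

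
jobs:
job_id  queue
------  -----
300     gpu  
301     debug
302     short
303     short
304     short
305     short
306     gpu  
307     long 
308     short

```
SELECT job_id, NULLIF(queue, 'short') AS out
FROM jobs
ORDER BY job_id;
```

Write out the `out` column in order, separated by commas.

job_id=300: queue=gpu vs short: differ → gpu
job_id=301: queue=debug vs short: differ → debug
job_id=302: queue=short vs short: equal → NULL
job_id=303: queue=short vs short: equal → NULL
job_id=304: queue=short vs short: equal → NULL
job_id=305: queue=short vs short: equal → NULL
job_id=306: queue=gpu vs short: differ → gpu
job_id=307: queue=long vs short: differ → long
job_id=308: queue=short vs short: equal → NULL

gpu, debug, NULL, NULL, NULL, NULL, gpu, long, NULL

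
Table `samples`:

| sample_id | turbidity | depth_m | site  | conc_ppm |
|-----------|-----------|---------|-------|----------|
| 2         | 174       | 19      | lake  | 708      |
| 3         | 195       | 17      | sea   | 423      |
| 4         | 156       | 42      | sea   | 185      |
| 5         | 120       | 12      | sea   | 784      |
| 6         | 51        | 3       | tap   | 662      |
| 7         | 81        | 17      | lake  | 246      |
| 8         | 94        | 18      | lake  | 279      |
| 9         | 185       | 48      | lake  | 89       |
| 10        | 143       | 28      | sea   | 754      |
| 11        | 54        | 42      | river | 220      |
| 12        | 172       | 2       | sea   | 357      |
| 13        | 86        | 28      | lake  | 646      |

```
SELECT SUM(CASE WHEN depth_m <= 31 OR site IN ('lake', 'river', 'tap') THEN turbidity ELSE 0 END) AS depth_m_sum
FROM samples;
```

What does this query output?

sample_id=2: ✓ → 174
sample_id=3: ✓ → 195
sample_id=4: ✗
sample_id=5: ✓ → 120
sample_id=6: ✓ → 51
sample_id=7: ✓ → 81
sample_id=8: ✓ → 94
sample_id=9: ✓ → 185
sample_id=10: ✓ → 143
sample_id=11: ✓ → 54
sample_id=12: ✓ → 172
sample_id=13: ✓ → 86
depth_m_sum = 174 + 195 + 120 + 51 + 81 + 94 + 185 + 143 + 54 + 172 + 86 = 1355

1355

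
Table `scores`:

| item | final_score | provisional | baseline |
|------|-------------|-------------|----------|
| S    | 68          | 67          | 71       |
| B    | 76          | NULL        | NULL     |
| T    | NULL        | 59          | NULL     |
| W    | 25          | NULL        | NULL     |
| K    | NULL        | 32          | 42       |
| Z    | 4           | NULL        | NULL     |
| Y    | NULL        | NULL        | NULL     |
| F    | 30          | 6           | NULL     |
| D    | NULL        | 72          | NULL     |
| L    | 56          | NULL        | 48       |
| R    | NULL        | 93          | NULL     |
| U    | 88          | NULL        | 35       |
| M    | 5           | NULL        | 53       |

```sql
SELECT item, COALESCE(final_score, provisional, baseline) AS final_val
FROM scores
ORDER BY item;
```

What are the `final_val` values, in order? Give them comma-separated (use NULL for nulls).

76, 72, 30, 32, 56, 5, 93, 68, 59, 88, 25, NULL, 4

item=B: final_score=76 → 76
item=D: final_score=NULL, provisional=72 → 72
item=F: final_score=30 → 30
item=K: final_score=NULL, provisional=32 → 32
item=L: final_score=56 → 56
item=M: final_score=5 → 5
item=R: final_score=NULL, provisional=93 → 93
item=S: final_score=68 → 68
item=T: final_score=NULL, provisional=59 → 59
item=U: final_score=88 → 88
item=W: final_score=25 → 25
item=Y: final_score=NULL, provisional=NULL, baseline=NULL (all NULL) → NULL
item=Z: final_score=4 → 4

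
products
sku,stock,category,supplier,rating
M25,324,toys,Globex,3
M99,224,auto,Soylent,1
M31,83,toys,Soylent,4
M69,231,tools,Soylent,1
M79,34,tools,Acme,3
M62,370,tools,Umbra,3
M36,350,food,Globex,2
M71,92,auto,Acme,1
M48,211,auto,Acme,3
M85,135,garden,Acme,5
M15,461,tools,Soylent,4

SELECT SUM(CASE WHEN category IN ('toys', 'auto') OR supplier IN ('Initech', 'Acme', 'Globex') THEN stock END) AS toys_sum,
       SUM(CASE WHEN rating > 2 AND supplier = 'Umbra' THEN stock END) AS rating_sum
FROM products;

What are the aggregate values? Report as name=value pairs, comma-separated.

toys_sum=1453, rating_sum=370

[toys_sum: category IN ('toys', 'auto') OR supplier IN ('Initech', 'Acme', 'Globex')]
sku=M25: ✓ → 324
sku=M99: ✓ → 224
sku=M31: ✓ → 83
sku=M69: ✗
sku=M79: ✓ → 34
sku=M62: ✗
sku=M36: ✓ → 350
sku=M71: ✓ → 92
sku=M48: ✓ → 211
sku=M85: ✓ → 135
sku=M15: ✗
toys_sum = 324 + 224 + 83 + 34 + 350 + 92 + 211 + 135 = 1453
—
[rating_sum: rating > 2 AND supplier = 'Umbra']
sku=M25: ✗
sku=M99: ✗
sku=M31: ✗
sku=M69: ✗
sku=M79: ✗
sku=M62: ✓ → 370
sku=M36: ✗
sku=M71: ✗
sku=M48: ✗
sku=M85: ✗
sku=M15: ✗
rating_sum = 370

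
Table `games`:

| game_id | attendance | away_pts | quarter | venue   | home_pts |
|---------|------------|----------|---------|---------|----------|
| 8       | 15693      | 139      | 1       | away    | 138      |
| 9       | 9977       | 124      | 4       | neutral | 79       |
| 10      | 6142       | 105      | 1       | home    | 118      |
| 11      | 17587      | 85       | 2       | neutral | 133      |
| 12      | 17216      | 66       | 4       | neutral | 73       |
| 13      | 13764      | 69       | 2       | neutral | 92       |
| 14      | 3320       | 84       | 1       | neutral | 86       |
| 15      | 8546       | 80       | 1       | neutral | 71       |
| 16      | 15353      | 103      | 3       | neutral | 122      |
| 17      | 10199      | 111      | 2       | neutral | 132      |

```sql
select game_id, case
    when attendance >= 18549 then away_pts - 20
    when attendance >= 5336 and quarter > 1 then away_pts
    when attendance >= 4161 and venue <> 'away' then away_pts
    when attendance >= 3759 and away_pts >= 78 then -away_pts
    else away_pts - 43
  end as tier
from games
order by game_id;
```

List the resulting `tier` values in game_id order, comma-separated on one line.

game_id=8: attendance >= 3759 and away_pts >= 78 → -139
game_id=9: attendance >= 5336 and quarter > 1 → 124
game_id=10: attendance >= 4161 and venue <> 'away' → 105
game_id=11: attendance >= 5336 and quarter > 1 → 85
game_id=12: attendance >= 5336 and quarter > 1 → 66
game_id=13: attendance >= 5336 and quarter > 1 → 69
game_id=14: ELSE → 41
game_id=15: attendance >= 4161 and venue <> 'away' → 80
game_id=16: attendance >= 5336 and quarter > 1 → 103
game_id=17: attendance >= 5336 and quarter > 1 → 111

-139, 124, 105, 85, 66, 69, 41, 80, 103, 111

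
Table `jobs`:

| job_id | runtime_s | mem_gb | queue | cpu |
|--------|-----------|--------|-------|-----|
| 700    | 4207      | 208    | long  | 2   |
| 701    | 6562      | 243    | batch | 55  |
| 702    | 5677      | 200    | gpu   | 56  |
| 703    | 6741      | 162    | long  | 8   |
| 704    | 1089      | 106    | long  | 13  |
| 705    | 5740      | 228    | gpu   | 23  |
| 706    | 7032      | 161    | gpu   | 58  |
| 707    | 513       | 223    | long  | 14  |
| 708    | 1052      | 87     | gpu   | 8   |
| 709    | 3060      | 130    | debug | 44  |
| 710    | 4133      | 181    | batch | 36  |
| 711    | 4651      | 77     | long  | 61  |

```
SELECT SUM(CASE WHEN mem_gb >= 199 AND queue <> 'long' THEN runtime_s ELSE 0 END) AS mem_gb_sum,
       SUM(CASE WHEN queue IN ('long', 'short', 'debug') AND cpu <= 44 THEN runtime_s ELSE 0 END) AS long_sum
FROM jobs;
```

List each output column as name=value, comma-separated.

mem_gb_sum=17979, long_sum=15610

[mem_gb_sum: mem_gb >= 199 AND queue <> 'long']
job_id=700: ✗
job_id=701: ✓ → 6562
job_id=702: ✓ → 5677
job_id=703: ✗
job_id=704: ✗
job_id=705: ✓ → 5740
job_id=706: ✗
job_id=707: ✗
job_id=708: ✗
job_id=709: ✗
job_id=710: ✗
job_id=711: ✗
mem_gb_sum = 6562 + 5677 + 5740 = 17979
—
[long_sum: queue IN ('long', 'short', 'debug') AND cpu <= 44]
job_id=700: ✓ → 4207
job_id=701: ✗
job_id=702: ✗
job_id=703: ✓ → 6741
job_id=704: ✓ → 1089
job_id=705: ✗
job_id=706: ✗
job_id=707: ✓ → 513
job_id=708: ✗
job_id=709: ✓ → 3060
job_id=710: ✗
job_id=711: ✗
long_sum = 4207 + 6741 + 1089 + 513 + 3060 = 15610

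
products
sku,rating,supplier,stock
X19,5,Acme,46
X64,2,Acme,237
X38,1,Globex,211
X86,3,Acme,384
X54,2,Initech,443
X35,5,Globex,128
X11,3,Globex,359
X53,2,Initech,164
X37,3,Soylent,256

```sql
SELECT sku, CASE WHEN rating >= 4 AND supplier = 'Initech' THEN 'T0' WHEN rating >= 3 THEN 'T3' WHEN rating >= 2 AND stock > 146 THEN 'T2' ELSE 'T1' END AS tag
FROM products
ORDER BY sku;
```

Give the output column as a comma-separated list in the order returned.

T3, T3, T3, T3, T1, T2, T2, T2, T3

sku=X11: rating >= 3 → T3
sku=X19: rating >= 3 → T3
sku=X35: rating >= 3 → T3
sku=X37: rating >= 3 → T3
sku=X38: ELSE → T1
sku=X53: rating >= 2 AND stock > 146 → T2
sku=X54: rating >= 2 AND stock > 146 → T2
sku=X64: rating >= 2 AND stock > 146 → T2
sku=X86: rating >= 3 → T3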